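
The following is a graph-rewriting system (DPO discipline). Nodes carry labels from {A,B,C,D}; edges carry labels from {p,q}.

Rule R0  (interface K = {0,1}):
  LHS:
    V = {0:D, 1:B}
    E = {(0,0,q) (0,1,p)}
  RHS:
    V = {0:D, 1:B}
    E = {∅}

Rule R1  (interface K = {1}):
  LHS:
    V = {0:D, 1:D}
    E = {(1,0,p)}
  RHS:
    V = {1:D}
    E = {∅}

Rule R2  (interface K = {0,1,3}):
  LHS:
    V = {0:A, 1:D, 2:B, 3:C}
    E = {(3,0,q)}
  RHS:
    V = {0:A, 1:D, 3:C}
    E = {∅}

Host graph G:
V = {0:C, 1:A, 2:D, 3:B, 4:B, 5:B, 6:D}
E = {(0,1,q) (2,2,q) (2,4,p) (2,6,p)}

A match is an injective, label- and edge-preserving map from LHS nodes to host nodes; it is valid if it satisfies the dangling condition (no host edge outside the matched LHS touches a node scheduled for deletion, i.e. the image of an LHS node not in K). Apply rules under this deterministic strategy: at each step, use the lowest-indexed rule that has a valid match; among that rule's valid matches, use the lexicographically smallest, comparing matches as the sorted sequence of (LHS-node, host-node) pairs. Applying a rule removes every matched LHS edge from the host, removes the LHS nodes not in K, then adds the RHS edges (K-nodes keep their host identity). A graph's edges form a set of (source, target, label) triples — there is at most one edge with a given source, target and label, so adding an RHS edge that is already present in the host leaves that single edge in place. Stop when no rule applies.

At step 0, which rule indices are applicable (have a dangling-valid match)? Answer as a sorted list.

R0: 1 valid match — {0↦2, 1↦4}
R1: 1 valid match — {0↦6, 1↦2}
R2: 4 valid matches — {0↦1, 1↦2, 2↦3, 3↦0}, {0↦1, 1↦2, 2↦5, 3↦0}, {0↦1, 1↦6, 2↦3, 3↦0} (+1 more)

Answer: [R0,R1,R2]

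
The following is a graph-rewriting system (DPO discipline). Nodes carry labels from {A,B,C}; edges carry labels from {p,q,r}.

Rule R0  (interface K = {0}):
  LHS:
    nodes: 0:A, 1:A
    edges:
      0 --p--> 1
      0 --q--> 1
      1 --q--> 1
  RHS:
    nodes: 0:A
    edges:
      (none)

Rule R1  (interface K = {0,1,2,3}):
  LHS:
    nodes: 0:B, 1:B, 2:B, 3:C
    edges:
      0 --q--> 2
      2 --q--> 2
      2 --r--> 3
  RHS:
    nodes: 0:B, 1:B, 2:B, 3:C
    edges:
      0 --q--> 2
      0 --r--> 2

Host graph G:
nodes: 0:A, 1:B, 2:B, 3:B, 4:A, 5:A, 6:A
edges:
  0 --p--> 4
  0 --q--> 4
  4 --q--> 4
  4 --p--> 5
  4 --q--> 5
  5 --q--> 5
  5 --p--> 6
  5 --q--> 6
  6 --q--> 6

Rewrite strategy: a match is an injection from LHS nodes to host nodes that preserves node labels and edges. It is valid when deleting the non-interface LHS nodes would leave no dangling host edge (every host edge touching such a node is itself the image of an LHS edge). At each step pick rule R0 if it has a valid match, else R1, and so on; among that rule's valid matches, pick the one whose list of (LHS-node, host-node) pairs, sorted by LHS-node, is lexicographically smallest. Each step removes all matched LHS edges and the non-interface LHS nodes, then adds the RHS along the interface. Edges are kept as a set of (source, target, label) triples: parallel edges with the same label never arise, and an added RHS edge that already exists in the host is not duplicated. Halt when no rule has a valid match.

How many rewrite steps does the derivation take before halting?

[0] host  ⇒  7 nodes, 9 edges  {0-p->4 0-q->4 4-q->4 4-p->5 4-q->5 5-q->5 5-p->6 5-q->6 6-q->6}
[1] R0 @ {0↦5, 1↦6}  ⇒  6 nodes, 6 edges  {0-p->4 0-q->4 4-q->4 4-p->5 4-q->5 5-q->5}
[2] R0 @ {0↦4, 1↦5}  ⇒  5 nodes, 3 edges  {0-p->4 0-q->4 4-q->4}
[3] R0 @ {0↦0, 1↦4}  ⇒  4 nodes, 0 edges  {∅}
final graph: no rule applies after step 3

Answer: 3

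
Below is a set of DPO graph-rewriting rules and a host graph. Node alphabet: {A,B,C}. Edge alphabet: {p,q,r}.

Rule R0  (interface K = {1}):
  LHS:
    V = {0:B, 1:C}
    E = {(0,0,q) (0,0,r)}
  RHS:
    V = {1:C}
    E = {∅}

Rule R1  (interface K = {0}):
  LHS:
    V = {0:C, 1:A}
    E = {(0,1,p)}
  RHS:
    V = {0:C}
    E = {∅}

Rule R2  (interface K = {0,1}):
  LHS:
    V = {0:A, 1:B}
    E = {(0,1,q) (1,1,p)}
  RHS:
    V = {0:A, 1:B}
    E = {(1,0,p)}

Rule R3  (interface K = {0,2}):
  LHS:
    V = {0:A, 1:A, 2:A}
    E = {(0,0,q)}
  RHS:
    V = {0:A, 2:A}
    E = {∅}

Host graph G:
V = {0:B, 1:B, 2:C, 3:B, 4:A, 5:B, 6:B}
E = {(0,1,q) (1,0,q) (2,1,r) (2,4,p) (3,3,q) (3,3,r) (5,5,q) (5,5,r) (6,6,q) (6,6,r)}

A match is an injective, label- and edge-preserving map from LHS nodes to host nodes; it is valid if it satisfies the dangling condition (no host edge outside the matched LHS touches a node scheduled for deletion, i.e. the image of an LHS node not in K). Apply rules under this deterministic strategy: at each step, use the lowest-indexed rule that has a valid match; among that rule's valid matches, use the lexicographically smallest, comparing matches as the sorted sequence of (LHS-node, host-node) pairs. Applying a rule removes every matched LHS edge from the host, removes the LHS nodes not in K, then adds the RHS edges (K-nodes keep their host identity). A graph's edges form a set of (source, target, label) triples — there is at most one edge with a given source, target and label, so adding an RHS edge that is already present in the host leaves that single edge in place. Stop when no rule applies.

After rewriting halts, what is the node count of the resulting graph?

[0] host  ⇒  7 nodes, 10 edges  {0-q->1 1-q->0 2-r->1 2-p->4 3-q->3 3-r->3 5-q->5 5-r->5 6-q->6 6-r->6}
[1] R0 @ {0↦3, 1↦2}  ⇒  6 nodes, 8 edges  {0-q->1 1-q->0 2-r->1 2-p->4 5-q->5 5-r->5 6-q->6 6-r->6}
[2] R0 @ {0↦5, 1↦2}  ⇒  5 nodes, 6 edges  {0-q->1 1-q->0 2-r->1 2-p->4 6-q->6 6-r->6}
[3] R0 @ {0↦6, 1↦2}  ⇒  4 nodes, 4 edges  {0-q->1 1-q->0 2-r->1 2-p->4}
[4] R1 @ {0↦2, 1↦4}  ⇒  3 nodes, 3 edges  {0-q->1 1-q->0 2-r->1}
normal form: no rule applies after step 4
NF nodes: {0:B, 1:B, 2:C}

Answer: 3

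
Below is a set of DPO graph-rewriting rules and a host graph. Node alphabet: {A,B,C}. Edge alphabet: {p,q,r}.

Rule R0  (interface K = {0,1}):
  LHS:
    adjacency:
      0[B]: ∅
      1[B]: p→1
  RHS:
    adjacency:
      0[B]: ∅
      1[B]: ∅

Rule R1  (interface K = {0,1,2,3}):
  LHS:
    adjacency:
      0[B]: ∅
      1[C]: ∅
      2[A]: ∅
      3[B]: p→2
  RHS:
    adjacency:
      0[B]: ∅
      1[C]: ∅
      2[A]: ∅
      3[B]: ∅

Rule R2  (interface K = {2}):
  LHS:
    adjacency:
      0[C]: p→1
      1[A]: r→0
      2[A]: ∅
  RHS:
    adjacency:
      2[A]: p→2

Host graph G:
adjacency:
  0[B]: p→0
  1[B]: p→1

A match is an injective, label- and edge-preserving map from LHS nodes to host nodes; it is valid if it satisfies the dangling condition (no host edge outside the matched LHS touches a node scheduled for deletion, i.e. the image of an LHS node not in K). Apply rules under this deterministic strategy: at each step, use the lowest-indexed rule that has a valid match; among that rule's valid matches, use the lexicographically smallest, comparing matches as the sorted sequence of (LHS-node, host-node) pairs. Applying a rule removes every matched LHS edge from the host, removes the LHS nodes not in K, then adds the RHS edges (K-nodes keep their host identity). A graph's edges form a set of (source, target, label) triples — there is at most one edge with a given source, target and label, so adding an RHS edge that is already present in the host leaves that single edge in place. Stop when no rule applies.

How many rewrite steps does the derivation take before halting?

initial: |V|=2 |E|=2  E = 0-p->0 1-p->1
step 1: apply R0 at {0↦0, 1↦1}  → |V|=2 |E|=1  E = 0-p->0
step 2: apply R0 at {0↦1, 1↦0}  → |V|=2 |E|=0  E = ∅
halt: no rule applies after step 2

Answer: 2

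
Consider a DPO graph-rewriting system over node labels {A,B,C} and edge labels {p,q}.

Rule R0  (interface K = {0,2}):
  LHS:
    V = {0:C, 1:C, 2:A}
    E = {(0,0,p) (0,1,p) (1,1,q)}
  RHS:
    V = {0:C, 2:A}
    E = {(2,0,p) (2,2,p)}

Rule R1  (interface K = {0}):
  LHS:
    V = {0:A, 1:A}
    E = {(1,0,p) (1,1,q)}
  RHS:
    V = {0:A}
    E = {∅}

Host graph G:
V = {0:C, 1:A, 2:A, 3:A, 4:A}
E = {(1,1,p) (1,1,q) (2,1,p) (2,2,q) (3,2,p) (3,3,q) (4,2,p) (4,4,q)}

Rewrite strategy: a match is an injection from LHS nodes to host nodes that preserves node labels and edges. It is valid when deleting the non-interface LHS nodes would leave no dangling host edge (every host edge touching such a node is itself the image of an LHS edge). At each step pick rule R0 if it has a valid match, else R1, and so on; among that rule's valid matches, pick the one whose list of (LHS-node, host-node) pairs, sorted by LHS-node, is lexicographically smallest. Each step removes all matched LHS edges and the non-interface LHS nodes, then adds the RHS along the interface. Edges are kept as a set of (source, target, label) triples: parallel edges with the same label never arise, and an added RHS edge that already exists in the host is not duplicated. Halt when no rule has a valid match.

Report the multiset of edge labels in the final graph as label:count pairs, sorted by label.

Answer: p:1 q:1

Rewrite trace:
[0] host  ⇒  5 nodes, 8 edges  {1-p->1 1-q->1 2-p->1 2-q->2 3-p->2 3-q->3 4-p->2 4-q->4}
[1] R1 @ {0↦2, 1↦3}  ⇒  4 nodes, 6 edges  {1-p->1 1-q->1 2-p->1 2-q->2 4-p->2 4-q->4}
[2] R1 @ {0↦2, 1↦4}  ⇒  3 nodes, 4 edges  {1-p->1 1-q->1 2-p->1 2-q->2}
[3] R1 @ {0↦1, 1↦2}  ⇒  2 nodes, 2 edges  {1-p->1 1-q->1}
halt: no rule applies after step 3
NF edges: [(1, 1, 'p'), (1, 1, 'q')]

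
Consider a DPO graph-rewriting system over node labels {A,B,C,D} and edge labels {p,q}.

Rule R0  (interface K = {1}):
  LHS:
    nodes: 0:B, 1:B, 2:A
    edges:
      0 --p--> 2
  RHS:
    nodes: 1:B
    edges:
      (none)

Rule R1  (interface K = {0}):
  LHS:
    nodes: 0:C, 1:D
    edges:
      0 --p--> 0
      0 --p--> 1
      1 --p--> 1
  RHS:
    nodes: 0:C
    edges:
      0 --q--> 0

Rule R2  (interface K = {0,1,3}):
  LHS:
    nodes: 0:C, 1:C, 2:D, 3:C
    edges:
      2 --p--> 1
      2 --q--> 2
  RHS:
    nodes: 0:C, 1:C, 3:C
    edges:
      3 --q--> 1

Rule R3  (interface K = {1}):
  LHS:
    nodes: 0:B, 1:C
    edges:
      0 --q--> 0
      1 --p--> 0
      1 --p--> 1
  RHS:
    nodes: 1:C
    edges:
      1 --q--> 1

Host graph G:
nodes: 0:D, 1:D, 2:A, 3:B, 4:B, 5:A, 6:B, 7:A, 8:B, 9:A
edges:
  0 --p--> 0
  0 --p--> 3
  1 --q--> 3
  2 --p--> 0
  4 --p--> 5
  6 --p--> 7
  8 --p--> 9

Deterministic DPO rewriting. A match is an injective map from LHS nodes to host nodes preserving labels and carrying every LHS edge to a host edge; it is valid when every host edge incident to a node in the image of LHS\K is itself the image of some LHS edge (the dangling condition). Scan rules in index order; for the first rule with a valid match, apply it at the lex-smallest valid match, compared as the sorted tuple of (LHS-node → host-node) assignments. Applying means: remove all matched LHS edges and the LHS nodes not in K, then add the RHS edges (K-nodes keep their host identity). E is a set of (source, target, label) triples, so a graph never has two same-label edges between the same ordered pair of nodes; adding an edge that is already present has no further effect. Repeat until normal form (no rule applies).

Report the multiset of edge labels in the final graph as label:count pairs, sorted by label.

Answer: p:3 q:1

Steps:
initial: |V|=10 |E|=7  E = 0-p->0 0-p->3 1-q->3 2-p->0 4-p->5 6-p->7 8-p->9
step 1: apply R0 at {0↦4, 1↦3, 2↦5}  → |V|=8 |E|=6  E = 0-p->0 0-p->3 1-q->3 2-p->0 6-p->7 8-p->9
step 2: apply R0 at {0↦6, 1↦3, 2↦7}  → |V|=6 |E|=5  E = 0-p->0 0-p->3 1-q->3 2-p->0 8-p->9
step 3: apply R0 at {0↦8, 1↦3, 2↦9}  → |V|=4 |E|=4  E = 0-p->0 0-p->3 1-q->3 2-p->0
halt: no rule applies after step 3
NF edges: [(0, 0, 'p'), (0, 3, 'p'), (1, 3, 'q'), (2, 0, 'p')]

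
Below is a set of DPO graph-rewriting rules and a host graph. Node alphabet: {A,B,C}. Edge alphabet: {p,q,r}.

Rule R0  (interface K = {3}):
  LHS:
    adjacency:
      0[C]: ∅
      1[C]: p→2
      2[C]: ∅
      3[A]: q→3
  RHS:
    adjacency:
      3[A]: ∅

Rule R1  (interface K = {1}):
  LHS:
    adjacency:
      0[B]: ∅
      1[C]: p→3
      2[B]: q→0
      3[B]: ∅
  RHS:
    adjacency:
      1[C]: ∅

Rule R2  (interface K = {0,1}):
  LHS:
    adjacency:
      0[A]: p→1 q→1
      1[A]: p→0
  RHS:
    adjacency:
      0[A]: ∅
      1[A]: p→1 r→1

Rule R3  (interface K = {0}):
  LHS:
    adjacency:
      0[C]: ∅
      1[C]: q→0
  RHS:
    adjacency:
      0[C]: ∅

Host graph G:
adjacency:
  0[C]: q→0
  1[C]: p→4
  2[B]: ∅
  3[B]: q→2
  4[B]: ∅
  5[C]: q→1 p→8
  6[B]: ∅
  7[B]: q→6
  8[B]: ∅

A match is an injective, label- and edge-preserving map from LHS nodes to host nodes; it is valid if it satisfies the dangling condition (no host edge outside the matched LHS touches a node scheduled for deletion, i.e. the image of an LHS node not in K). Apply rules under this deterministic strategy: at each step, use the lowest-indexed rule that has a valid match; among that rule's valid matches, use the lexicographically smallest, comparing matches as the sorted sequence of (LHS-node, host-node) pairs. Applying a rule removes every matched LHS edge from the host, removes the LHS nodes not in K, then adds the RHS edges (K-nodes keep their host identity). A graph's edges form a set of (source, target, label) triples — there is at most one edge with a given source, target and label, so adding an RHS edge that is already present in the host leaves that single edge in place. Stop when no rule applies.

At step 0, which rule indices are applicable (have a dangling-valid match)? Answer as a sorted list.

R0: no valid match — LHS pattern not found
R1: 4 valid matches — {0↦2, 1↦1, 2↦3, 3↦4}, {0↦2, 1↦5, 2↦3, 3↦8}, {0↦6, 1↦1, 2↦7, 3↦4} (+1 more)
R2: no valid match — LHS pattern not found
R3: no valid match — 1 raw match, all fail dangling condition

Answer: [R1]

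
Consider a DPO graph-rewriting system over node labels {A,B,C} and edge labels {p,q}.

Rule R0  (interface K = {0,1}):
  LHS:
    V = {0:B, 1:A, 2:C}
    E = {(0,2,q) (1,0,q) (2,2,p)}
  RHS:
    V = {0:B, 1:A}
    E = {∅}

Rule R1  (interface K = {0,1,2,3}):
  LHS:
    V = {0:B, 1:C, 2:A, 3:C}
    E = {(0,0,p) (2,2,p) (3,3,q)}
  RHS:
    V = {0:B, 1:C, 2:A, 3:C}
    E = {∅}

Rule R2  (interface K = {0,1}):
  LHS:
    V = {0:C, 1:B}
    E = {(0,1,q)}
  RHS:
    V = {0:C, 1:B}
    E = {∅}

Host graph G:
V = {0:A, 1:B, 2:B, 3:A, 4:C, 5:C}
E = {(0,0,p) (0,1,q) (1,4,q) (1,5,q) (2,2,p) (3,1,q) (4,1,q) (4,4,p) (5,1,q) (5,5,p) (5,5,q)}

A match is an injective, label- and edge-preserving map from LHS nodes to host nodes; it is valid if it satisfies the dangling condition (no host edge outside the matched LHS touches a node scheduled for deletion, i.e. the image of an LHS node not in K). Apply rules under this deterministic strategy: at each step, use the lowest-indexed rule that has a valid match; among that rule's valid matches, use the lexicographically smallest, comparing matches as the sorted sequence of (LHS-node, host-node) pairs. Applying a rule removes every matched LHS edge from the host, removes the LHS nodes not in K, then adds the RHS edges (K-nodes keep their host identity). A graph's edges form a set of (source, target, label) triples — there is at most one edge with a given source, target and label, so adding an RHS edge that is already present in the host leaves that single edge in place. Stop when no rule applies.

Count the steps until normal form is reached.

start.  V:6 E:11  edges: 0-p->0 0-q->1 1-q->4 1-q->5 2-p->2 3-q->1 4-q->1 4-p->4 5-q->1 5-p->5 5-q->5
1. fire R1 via {0↦2, 1↦4, 2↦0, 3↦5}  →  V:6 E:8  edges: 0-q->1 1-q->4 1-q->5 3-q->1 4-q->1 4-p->4 5-q->1 5-p->5
2. fire R2 via {0↦4, 1↦1}  →  V:6 E:7  edges: 0-q->1 1-q->4 1-q->5 3-q->1 4-p->4 5-q->1 5-p->5
3. fire R0 via {0↦1, 1↦0, 2↦4}  →  V:5 E:4  edges: 1-q->5 3-q->1 5-q->1 5-p->5
4. fire R2 via {0↦5, 1↦1}  →  V:5 E:3  edges: 1-q->5 3-q->1 5-p->5
5. fire R0 via {0↦1, 1↦3, 2↦5}  →  V:4 E:0  edges: ∅
halt: no rule applies after step 5

Answer: 5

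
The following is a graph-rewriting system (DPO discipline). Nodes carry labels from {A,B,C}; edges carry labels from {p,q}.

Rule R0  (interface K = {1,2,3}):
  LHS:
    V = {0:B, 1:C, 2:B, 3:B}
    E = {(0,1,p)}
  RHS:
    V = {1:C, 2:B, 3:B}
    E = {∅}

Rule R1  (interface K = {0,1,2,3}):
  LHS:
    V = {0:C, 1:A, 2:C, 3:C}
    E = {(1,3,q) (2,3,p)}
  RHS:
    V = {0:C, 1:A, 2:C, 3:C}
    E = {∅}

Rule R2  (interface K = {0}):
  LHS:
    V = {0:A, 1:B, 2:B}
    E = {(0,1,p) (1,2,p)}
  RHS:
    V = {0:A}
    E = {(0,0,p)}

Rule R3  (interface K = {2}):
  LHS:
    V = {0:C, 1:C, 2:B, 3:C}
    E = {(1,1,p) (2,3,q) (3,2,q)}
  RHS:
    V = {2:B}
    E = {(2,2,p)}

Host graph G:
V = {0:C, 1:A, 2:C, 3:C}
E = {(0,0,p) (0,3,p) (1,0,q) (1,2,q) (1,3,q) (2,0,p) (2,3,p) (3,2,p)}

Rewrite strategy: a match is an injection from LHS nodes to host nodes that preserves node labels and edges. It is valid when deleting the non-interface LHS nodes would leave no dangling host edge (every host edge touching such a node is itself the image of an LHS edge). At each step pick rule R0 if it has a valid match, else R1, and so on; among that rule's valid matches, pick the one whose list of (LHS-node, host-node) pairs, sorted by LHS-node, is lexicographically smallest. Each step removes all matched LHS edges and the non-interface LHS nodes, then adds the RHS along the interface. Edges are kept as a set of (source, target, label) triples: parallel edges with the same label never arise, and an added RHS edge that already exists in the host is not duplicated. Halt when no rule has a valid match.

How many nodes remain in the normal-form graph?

Answer: 4

Steps:
[0] host  ⇒  4 nodes, 8 edges  {0-p->0 0-p->3 1-q->0 1-q->2 1-q->3 2-p->0 2-p->3 3-p->2}
[1] R1 @ {0↦0, 1↦1, 2↦2, 3↦3}  ⇒  4 nodes, 6 edges  {0-p->0 0-p->3 1-q->0 1-q->2 2-p->0 3-p->2}
[2] R1 @ {0↦0, 1↦1, 2↦3, 3↦2}  ⇒  4 nodes, 4 edges  {0-p->0 0-p->3 1-q->0 2-p->0}
[3] R1 @ {0↦3, 1↦1, 2↦2, 3↦0}  ⇒  4 nodes, 2 edges  {0-p->0 0-p->3}
halt: no rule applies after step 3
NF nodes: {0:C, 1:A, 2:C, 3:C}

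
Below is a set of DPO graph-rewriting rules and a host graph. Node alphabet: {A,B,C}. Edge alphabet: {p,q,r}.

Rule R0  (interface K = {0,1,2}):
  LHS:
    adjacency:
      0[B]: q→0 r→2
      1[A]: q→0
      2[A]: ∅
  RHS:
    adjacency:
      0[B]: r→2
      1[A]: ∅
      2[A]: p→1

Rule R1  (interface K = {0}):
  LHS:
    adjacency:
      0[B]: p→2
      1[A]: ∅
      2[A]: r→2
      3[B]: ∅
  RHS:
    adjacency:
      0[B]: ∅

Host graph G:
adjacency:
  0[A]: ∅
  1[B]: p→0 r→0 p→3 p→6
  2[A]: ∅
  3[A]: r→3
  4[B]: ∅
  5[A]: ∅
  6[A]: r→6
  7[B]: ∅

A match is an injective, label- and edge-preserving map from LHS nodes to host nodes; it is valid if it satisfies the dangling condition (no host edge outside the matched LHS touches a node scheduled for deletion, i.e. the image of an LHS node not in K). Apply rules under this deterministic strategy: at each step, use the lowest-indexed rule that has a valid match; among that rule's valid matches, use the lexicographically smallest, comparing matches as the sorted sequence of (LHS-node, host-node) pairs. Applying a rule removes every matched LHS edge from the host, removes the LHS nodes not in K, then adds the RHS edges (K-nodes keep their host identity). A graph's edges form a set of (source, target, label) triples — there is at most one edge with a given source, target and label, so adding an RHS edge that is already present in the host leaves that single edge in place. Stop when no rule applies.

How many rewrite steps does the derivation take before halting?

Answer: 2

Steps:
start.  V:8 E:6  edges: 1-p->0 1-r->0 1-p->3 1-p->6 3-r->3 6-r->6
1. fire R1 via {0↦1, 1↦2, 2↦3, 3↦4}  →  V:5 E:4  edges: 1-p->0 1-r->0 1-p->6 6-r->6
2. fire R1 via {0↦1, 1↦5, 2↦6, 3↦7}  →  V:2 E:2  edges: 1-p->0 1-r->0
final graph: no rule applies after step 2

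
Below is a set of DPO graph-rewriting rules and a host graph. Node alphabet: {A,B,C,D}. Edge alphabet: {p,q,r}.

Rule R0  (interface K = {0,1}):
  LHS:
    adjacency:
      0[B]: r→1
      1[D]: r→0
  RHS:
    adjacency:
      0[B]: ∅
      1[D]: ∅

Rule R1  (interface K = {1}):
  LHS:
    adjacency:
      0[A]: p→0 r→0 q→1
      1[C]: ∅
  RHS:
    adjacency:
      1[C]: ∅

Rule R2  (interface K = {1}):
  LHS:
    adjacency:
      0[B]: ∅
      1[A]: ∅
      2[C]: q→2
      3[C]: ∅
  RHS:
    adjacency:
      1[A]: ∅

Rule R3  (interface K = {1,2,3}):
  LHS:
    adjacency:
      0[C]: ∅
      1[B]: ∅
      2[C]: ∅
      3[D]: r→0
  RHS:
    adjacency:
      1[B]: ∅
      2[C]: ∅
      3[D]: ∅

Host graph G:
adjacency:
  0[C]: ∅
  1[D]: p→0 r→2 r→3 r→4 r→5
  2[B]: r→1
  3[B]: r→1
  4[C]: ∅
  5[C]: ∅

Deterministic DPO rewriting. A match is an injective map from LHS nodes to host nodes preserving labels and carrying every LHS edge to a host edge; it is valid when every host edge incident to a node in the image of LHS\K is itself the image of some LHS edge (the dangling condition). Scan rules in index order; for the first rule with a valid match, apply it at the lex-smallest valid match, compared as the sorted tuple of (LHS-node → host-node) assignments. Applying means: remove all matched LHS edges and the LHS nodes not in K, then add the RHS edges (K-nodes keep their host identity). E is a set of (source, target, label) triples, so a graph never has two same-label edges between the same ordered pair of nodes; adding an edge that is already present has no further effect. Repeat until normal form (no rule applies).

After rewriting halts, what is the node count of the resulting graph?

Answer: 4

Derivation:
[0] host  ⇒  6 nodes, 7 edges  {1-p->0 1-r->2 1-r->3 1-r->4 1-r->5 2-r->1 3-r->1}
[1] R0 @ {0↦2, 1↦1}  ⇒  6 nodes, 5 edges  {1-p->0 1-r->3 1-r->4 1-r->5 3-r->1}
[2] R0 @ {0↦3, 1↦1}  ⇒  6 nodes, 3 edges  {1-p->0 1-r->4 1-r->5}
[3] R3 @ {0↦4, 1↦2, 2↦0, 3↦1}  ⇒  5 nodes, 2 edges  {1-p->0 1-r->5}
[4] R3 @ {0↦5, 1↦2, 2↦0, 3↦1}  ⇒  4 nodes, 1 edges  {1-p->0}
normal form: no rule applies after step 4
NF nodes: {0:C, 1:D, 2:B, 3:B}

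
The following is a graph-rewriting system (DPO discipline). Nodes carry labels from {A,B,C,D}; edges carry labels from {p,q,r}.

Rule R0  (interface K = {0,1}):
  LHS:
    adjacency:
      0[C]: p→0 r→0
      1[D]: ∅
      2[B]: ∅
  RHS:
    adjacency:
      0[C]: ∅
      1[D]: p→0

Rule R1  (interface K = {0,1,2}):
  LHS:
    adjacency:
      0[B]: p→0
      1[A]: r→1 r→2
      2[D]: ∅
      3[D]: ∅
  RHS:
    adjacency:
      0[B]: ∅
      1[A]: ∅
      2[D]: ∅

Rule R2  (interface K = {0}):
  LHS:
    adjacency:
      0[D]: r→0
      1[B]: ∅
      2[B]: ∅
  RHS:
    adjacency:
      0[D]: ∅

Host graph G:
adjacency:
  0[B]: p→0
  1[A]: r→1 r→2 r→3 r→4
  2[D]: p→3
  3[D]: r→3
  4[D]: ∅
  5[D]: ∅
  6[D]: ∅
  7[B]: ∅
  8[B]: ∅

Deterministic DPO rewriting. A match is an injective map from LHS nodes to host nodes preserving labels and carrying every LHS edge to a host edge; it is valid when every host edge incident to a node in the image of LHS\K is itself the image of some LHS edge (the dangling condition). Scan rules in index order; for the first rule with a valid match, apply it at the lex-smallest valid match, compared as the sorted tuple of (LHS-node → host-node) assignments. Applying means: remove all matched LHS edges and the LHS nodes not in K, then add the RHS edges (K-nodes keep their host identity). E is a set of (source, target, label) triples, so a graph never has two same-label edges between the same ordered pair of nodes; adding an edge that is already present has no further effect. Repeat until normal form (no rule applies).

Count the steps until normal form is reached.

Answer: 2

Derivation:
start.  V:9 E:7  edges: 0-p->0 1-r->1 1-r->2 1-r->3 1-r->4 2-p->3 3-r->3
1. fire R1 via {0↦0, 1↦1, 2↦2, 3↦5}  →  V:8 E:4  edges: 1-r->3 1-r->4 2-p->3 3-r->3
2. fire R2 via {0↦3, 1↦0, 2↦7}  →  V:6 E:3  edges: 1-r->3 1-r->4 2-p->3
final graph: no rule applies after step 2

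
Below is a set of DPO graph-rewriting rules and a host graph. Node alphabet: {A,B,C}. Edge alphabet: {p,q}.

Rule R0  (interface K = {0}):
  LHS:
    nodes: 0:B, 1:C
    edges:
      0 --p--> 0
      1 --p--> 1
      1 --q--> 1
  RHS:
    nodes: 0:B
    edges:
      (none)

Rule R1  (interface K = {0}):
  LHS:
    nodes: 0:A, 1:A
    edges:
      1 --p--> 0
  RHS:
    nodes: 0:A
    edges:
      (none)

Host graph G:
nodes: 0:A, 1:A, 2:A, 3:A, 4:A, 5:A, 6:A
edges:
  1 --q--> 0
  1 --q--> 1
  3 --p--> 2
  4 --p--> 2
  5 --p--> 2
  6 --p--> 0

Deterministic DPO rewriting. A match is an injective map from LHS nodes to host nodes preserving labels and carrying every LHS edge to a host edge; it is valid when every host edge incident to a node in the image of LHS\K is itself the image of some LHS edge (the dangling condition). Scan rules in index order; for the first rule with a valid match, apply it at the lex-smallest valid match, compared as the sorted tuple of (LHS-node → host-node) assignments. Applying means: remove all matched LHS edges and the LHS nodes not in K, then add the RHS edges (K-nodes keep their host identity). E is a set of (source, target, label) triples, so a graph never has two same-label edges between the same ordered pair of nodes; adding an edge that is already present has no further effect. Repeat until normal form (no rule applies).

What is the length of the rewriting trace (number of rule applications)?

initial: |V|=7 |E|=6  E = 1-q->0 1-q->1 3-p->2 4-p->2 5-p->2 6-p->0
step 1: apply R1 at {0↦0, 1↦6}  → |V|=6 |E|=5  E = 1-q->0 1-q->1 3-p->2 4-p->2 5-p->2
step 2: apply R1 at {0↦2, 1↦3}  → |V|=5 |E|=4  E = 1-q->0 1-q->1 4-p->2 5-p->2
step 3: apply R1 at {0↦2, 1↦4}  → |V|=4 |E|=3  E = 1-q->0 1-q->1 5-p->2
step 4: apply R1 at {0↦2, 1↦5}  → |V|=3 |E|=2  E = 1-q->0 1-q->1
final graph: no rule applies after step 4

Answer: 4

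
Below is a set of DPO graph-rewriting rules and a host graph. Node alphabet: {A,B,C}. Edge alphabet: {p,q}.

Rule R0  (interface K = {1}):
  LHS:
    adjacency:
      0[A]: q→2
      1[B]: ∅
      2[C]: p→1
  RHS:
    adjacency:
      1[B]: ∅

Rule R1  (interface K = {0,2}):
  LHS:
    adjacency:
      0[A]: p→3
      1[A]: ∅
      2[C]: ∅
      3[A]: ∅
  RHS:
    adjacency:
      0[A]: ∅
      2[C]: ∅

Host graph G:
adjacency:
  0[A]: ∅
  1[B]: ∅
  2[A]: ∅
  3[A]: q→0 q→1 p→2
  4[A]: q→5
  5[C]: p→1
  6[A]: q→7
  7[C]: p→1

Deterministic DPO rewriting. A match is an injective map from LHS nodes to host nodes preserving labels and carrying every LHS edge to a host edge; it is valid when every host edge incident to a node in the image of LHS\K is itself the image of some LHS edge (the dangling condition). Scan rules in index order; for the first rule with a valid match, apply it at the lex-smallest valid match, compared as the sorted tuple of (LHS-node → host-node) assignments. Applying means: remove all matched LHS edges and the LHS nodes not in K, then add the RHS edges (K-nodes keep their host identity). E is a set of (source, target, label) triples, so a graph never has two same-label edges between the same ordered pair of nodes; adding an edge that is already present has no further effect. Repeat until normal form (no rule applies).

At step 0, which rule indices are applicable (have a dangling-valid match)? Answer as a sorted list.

R0: 2 valid matches — {0↦4, 1↦1, 2↦5}, {0↦6, 1↦1, 2↦7}
R1: no valid match — 6 raw matches, all fail dangling condition

Answer: [R0]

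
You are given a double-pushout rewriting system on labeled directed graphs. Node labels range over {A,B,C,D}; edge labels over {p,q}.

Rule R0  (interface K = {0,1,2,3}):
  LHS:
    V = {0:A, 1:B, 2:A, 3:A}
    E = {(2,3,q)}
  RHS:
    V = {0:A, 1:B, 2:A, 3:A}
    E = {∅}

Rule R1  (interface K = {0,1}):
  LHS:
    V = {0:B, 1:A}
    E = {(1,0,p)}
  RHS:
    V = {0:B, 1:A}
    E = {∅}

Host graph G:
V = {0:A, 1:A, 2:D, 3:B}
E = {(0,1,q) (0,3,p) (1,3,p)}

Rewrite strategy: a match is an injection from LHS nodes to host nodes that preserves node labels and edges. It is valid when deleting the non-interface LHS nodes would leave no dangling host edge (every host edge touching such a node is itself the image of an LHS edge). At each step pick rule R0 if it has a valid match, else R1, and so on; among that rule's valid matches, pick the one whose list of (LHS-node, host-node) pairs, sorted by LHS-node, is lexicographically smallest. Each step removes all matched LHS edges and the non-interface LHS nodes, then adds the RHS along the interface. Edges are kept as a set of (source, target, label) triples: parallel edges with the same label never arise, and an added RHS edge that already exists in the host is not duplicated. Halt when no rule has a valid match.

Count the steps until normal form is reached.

[0] host  ⇒  4 nodes, 3 edges  {0-q->1 0-p->3 1-p->3}
[1] R1 @ {0↦3, 1↦0}  ⇒  4 nodes, 2 edges  {0-q->1 1-p->3}
[2] R1 @ {0↦3, 1↦1}  ⇒  4 nodes, 1 edges  {0-q->1}
halt: no rule applies after step 2

Answer: 2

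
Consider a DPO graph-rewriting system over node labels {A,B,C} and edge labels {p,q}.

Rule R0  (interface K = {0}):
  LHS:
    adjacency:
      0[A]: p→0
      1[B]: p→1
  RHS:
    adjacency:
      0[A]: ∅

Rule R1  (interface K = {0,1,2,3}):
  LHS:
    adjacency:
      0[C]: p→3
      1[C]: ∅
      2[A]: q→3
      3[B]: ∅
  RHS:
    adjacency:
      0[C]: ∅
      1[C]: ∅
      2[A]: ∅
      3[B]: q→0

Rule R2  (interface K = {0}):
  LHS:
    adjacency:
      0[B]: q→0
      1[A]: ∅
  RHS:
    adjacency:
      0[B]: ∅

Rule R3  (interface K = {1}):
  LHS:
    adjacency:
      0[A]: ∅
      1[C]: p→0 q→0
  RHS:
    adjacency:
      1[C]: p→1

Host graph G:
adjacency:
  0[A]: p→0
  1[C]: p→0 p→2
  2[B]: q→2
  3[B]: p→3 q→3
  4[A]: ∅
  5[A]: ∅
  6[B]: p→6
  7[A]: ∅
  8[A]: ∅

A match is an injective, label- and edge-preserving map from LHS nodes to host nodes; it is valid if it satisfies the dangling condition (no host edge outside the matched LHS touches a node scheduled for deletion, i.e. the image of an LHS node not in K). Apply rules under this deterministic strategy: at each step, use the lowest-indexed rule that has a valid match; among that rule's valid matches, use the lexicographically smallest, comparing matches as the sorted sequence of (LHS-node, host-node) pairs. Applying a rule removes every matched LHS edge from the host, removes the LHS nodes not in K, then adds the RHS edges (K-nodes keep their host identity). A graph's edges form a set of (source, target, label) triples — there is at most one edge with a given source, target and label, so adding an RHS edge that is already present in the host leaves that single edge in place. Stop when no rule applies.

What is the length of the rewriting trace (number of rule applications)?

[0] host  ⇒  9 nodes, 7 edges  {0-p->0 1-p->0 1-p->2 2-q->2 3-p->3 3-q->3 6-p->6}
[1] R0 @ {0↦0, 1↦6}  ⇒  8 nodes, 5 edges  {1-p->0 1-p->2 2-q->2 3-p->3 3-q->3}
[2] R2 @ {0↦2, 1↦4}  ⇒  7 nodes, 4 edges  {1-p->0 1-p->2 3-p->3 3-q->3}
[3] R2 @ {0↦3, 1↦5}  ⇒  6 nodes, 3 edges  {1-p->0 1-p->2 3-p->3}
normal form: no rule applies after step 3

Answer: 3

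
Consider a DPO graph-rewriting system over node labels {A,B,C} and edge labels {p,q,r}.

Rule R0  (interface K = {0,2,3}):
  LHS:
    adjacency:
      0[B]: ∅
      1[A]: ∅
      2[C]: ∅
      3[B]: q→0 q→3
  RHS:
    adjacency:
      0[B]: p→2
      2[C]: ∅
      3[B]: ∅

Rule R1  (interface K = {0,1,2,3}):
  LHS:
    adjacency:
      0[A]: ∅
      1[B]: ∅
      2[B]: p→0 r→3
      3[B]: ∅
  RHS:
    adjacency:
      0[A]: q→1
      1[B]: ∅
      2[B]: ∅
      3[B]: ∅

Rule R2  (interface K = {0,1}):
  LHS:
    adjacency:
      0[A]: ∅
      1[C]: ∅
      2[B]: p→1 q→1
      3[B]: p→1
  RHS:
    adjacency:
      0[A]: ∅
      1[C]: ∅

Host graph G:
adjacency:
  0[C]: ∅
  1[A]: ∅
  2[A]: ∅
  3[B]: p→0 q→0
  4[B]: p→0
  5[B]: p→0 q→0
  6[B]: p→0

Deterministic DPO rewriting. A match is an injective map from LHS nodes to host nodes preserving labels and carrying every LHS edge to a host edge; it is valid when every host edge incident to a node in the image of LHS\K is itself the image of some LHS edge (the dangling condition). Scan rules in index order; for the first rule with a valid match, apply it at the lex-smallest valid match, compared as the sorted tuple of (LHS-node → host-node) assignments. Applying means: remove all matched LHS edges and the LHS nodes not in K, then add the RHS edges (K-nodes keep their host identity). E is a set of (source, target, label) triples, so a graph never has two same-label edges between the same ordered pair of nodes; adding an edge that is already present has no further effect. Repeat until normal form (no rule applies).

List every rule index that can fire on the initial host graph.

Answer: [R2]

Rewrite trace:
R0: no valid match — LHS pattern not found
R1: no valid match — LHS pattern not found
R2: 8 valid matches — {0↦1, 1↦0, 2↦3, 3↦4}, {0↦1, 1↦0, 2↦3, 3↦6}, {0↦1, 1↦0, 2↦5, 3↦4} (+5 more)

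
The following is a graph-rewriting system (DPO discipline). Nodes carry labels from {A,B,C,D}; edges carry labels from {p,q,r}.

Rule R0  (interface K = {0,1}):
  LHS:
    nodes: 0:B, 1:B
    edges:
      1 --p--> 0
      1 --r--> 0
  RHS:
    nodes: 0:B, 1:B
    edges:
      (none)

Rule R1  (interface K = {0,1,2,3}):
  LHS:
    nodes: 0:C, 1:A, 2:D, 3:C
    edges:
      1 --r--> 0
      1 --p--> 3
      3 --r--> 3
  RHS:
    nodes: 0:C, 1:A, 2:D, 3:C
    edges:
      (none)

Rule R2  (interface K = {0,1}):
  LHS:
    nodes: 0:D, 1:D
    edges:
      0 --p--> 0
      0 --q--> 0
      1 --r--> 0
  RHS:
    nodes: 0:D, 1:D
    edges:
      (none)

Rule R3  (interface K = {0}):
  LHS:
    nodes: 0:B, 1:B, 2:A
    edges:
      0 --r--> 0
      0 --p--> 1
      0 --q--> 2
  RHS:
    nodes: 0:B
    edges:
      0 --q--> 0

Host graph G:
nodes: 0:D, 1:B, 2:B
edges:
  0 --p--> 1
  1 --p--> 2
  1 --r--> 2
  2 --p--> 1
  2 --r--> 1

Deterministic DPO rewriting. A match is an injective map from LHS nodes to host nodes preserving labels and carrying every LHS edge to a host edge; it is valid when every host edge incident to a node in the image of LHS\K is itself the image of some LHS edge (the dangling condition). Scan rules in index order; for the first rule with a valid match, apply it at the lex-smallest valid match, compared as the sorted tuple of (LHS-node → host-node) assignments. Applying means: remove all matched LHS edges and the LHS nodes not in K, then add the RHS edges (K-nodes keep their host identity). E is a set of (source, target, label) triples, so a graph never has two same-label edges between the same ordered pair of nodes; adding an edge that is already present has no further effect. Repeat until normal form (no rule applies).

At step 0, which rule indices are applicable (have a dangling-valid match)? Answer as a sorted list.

Answer: [R0]

Derivation:
R0: 2 valid matches — {0↦1, 1↦2}, {0↦2, 1↦1}
R1: no valid match — LHS pattern not found
R2: no valid match — LHS pattern not found
R3: no valid match — LHS pattern not found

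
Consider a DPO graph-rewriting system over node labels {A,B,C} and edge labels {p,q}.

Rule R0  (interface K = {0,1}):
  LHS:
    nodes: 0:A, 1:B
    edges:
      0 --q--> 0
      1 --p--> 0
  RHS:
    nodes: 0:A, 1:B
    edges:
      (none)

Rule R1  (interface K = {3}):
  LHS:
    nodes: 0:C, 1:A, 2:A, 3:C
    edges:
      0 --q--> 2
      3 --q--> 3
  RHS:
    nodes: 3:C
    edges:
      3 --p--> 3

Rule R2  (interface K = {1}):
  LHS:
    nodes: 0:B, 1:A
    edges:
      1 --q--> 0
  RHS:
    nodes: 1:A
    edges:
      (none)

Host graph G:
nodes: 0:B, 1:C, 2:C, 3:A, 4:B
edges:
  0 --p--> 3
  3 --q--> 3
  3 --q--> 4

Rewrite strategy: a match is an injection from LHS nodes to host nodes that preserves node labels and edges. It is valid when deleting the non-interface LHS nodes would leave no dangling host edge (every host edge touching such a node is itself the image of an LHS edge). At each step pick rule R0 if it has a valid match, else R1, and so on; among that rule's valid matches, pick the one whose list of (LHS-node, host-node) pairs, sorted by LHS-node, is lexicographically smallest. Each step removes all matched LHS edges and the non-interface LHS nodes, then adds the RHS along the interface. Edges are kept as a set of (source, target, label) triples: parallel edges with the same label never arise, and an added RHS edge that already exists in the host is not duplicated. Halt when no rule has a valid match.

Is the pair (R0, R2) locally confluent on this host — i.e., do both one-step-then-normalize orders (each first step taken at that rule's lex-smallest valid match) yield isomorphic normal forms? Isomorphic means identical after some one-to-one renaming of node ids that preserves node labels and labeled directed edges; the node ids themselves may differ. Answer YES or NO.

branch R0-first: apply at {0↦3, 1↦0} → |E|=1, then 1 more step(s) → NF |V|=4 |E|=0 V={0:B, 1:C, 2:C, 3:A} E=∅
branch R2-first: apply at {0↦4, 1↦3} → |E|=2, then 1 more step(s) → NF |V|=4 |E|=0 V={0:B, 1:C, 2:C, 3:A} E=∅
graphs isomorphic (equal up to label-preserving node renaming)

Answer: YES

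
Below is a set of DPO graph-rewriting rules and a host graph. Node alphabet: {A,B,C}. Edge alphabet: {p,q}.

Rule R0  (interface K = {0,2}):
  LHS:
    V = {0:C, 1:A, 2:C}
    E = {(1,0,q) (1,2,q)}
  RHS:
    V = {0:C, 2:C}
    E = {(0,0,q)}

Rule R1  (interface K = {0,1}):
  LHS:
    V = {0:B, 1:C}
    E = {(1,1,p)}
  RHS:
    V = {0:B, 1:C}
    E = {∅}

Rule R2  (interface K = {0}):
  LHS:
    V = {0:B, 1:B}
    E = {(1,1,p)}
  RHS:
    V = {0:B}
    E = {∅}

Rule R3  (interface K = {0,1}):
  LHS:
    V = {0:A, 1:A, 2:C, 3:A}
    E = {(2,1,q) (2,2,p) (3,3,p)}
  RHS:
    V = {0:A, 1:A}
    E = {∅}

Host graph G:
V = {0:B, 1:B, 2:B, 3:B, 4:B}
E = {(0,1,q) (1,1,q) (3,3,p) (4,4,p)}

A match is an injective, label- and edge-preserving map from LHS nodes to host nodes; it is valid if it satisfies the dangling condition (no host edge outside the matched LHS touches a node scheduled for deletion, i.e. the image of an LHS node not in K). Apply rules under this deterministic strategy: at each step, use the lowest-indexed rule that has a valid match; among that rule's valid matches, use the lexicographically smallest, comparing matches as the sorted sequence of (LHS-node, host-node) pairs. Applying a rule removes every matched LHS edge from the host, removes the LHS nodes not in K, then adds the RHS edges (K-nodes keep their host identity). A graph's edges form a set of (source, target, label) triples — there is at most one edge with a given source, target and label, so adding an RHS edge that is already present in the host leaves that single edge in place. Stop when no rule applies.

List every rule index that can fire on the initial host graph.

Answer: [R2]

Derivation:
R0: no valid match — LHS pattern not found
R1: no valid match — LHS pattern not found
R2: 8 valid matches — {0↦0, 1↦3}, {0↦0, 1↦4}, {0↦1, 1↦3} (+5 more)
R3: no valid match — LHS pattern not found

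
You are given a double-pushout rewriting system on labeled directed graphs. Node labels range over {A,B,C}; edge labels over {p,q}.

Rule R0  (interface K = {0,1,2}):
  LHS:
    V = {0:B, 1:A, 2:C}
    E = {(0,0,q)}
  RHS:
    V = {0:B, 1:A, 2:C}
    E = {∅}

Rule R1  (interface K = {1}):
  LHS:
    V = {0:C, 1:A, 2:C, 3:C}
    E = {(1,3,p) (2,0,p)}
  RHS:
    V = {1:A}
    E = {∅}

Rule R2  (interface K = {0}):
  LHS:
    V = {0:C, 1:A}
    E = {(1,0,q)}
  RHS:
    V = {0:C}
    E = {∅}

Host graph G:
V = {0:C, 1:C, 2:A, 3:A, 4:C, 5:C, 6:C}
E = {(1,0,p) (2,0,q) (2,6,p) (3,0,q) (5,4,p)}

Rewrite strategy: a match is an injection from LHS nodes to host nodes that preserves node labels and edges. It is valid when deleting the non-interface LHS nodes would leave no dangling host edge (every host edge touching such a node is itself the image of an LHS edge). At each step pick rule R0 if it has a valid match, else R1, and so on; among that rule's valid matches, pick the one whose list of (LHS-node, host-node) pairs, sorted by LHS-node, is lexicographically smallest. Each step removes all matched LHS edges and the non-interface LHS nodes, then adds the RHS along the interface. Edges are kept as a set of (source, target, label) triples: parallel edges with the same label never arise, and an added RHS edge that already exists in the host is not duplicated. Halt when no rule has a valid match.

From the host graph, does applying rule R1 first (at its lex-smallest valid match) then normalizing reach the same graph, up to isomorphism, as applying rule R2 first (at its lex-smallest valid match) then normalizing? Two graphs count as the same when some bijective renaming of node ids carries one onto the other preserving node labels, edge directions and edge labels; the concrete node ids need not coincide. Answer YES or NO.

branch R1-first: apply at {0↦4, 1↦2, 2↦5, 3↦6} → |E|=3, then 2 more step(s) → NF |V|=2 |E|=1 V={0:C, 1:C} E=1-p->0
branch R2-first: apply at {0↦0, 1↦3} → |E|=4, then 2 more step(s) → NF |V|=2 |E|=1 V={0:C, 1:C} E=1-p->0
graphs isomorphic (equal up to label-preserving node renaming)

Answer: YES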